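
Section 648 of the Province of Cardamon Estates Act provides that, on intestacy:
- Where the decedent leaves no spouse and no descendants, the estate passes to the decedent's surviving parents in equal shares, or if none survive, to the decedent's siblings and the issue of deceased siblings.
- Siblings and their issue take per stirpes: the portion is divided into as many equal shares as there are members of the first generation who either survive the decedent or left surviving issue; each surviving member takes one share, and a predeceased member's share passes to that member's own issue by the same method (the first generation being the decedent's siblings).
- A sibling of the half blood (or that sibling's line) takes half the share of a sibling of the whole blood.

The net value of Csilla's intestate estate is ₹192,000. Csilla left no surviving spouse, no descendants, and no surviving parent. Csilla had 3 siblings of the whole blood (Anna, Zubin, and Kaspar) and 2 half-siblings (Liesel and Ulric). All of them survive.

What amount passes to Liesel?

The entire ₹192,000 passes to the siblings and their issue.
Counting each half-blood sibling's line as half a unit, there are 4 units in ₹192,000, so one unit is ₹48,000. Whole-blood lines (Anna, Zubin, and Kaspar) take ₹48,000 each; half-blood lines (Liesel and Ulric) take ₹24,000 each.

Liesel receives ₹24,000.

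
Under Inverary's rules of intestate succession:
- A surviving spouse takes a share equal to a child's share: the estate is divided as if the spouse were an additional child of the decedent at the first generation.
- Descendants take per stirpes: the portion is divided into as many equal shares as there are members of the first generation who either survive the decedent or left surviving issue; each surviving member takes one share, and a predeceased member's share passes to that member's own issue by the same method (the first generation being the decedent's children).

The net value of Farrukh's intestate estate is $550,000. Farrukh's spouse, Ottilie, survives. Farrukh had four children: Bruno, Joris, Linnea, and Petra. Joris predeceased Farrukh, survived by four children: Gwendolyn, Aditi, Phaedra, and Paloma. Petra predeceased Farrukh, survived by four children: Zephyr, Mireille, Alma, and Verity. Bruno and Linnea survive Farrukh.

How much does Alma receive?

The spouse counts as an additional share at the children's level, so there are 5 primary shares of $110,000. Ottilie takes one such share ($110,000).
The children's combined portion ($440,000) is divided into 4 shares of $110,000: Bruno and Linnea each take $110,000; Joris's $110,000 share passes to Joris's issue; Petra's $110,000 share passes to Petra's issue.
Joris's share ($110,000) is divided into 4 shares of $27,500: Gwendolyn, Aditi, Phaedra, and Paloma each take $27,500.
Petra's share ($110,000) is divided into 4 shares of $27,500: Zephyr, Mireille, Alma, and Verity each take $27,500.

Alma receives $27,500.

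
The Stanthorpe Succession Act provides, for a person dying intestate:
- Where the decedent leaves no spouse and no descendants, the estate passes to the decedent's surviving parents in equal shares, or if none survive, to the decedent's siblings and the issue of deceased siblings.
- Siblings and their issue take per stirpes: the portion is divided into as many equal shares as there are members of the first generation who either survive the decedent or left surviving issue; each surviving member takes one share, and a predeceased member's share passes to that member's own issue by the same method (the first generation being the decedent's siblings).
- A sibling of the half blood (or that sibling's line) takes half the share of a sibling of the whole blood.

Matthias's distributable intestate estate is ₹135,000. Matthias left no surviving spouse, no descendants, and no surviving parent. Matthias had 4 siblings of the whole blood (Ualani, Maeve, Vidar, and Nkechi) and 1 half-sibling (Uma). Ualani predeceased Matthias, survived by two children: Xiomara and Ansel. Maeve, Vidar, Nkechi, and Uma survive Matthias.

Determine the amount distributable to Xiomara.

Xiomara receives ₹15,000.

The entire ₹135,000 passes to the siblings and their issue.
Counting each half-blood sibling's line as half a unit, there are 9/2 units in ₹135,000, so one unit is ₹30,000. Whole-blood lines (Ualani, Maeve, Vidar, and Nkechi) take ₹30,000 each; half-blood lines (Uma) take ₹15,000 each.
Ualani's share (₹30,000) is divided into 2 shares of ₹15,000: Xiomara and Ansel each take ₹15,000.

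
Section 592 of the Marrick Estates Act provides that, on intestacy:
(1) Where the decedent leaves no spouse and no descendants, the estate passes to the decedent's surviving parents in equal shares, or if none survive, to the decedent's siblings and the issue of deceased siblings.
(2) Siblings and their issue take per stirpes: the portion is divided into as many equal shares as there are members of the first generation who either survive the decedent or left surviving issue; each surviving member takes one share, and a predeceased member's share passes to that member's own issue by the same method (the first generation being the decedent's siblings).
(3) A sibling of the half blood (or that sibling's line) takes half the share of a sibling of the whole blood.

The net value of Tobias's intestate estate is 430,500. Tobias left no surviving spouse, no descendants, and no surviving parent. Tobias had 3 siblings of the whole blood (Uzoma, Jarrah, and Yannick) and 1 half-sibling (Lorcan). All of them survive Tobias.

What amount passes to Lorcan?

Lorcan receives 61,500.

The entire 430,500 passes to the siblings and their issue.
Counting each half-blood sibling's line as half a unit, there are 7/2 units in 430,500, so one unit is 123,000. Whole-blood lines (Uzoma, Jarrah, and Yannick) take 123,000 each; half-blood lines (Lorcan) take 61,500 each.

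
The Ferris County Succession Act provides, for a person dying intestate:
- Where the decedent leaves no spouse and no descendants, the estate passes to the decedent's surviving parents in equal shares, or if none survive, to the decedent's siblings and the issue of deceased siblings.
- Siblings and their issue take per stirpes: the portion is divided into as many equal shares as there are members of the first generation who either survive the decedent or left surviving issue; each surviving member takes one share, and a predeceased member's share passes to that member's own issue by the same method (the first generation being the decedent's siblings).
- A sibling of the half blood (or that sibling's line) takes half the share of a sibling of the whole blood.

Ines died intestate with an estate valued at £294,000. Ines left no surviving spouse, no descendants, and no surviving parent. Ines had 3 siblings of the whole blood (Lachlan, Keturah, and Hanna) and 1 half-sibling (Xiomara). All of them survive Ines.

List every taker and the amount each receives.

Xiomara: £42,000; Lachlan: £84,000; Keturah: £84,000; Hanna: £84,000

The entire £294,000 passes to the siblings and their issue.
Counting each half-blood sibling's line as half a unit, there are 7/2 units in £294,000, so one unit is £84,000. Whole-blood lines (Lachlan, Keturah, and Hanna) take £84,000 each; half-blood lines (Xiomara) take £42,000 each.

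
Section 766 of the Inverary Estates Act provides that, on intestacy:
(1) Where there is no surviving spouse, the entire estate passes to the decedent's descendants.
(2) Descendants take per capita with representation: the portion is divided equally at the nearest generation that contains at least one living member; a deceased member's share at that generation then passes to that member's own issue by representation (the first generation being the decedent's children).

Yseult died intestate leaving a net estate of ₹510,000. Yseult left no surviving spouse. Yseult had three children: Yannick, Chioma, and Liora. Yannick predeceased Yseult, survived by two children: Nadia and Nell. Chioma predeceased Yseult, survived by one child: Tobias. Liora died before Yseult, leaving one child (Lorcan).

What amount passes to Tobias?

The entire ₹510,000 passes to the descendants.
No child survives, so the initial division is made at the grandchildren's generation.
That amount (₹510,000) is divided into 4 shares of ₹127,500: Nadia, Nell, Tobias, and Lorcan each take ₹127,500.

Tobias receives ₹127,500.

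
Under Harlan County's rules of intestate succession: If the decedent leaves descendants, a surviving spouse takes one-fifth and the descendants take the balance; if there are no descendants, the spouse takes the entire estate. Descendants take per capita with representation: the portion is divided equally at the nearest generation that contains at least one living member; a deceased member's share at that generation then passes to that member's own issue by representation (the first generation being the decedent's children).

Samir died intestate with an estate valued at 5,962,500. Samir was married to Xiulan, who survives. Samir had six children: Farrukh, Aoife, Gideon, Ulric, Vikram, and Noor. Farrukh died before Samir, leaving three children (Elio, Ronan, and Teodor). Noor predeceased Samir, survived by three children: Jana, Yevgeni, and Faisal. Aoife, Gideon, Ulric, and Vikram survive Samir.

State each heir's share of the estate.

Xiulan takes one-fifth of 5,962,500 = 1,192,500. The remaining 4,770,000 passes to the descendants.
The descendants' portion (4,770,000) is divided into 6 shares of 795,000: Aoife, Gideon, Ulric, and Vikram each take 795,000; Farrukh's 795,000 share passes to Farrukh's issue; Noor's 795,000 share passes to Noor's issue.
Farrukh's share (795,000) is divided into 3 shares of 265,000: Elio, Ronan, and Teodor each take 265,000.
Noor's share (795,000) is divided into 3 shares of 265,000: Jana, Yevgeni, and Faisal each take 265,000.

Xiulan: 1,192,500; Elio: 265,000; Ronan: 265,000; Teodor: 265,000; Aoife: 795,000; Gideon: 795,000; Ulric: 795,000; Vikram: 795,000; Jana: 265,000; Yevgeni: 265,000; Faisal: 265,000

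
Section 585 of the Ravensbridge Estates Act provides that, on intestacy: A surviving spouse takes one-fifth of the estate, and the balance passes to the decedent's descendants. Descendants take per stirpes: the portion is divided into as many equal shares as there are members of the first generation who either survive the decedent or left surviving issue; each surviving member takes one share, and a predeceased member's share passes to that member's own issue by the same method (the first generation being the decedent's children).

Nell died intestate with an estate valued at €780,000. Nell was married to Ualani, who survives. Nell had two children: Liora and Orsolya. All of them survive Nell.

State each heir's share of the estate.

Ualani: €156,000; Liora: €312,000; Orsolya: €312,000

Ualani takes one-fifth of €780,000 = €156,000. The remaining €624,000 passes to the descendants.
The descendants' portion (€624,000) is divided into 2 shares of €312,000: Liora and Orsolya each take €312,000.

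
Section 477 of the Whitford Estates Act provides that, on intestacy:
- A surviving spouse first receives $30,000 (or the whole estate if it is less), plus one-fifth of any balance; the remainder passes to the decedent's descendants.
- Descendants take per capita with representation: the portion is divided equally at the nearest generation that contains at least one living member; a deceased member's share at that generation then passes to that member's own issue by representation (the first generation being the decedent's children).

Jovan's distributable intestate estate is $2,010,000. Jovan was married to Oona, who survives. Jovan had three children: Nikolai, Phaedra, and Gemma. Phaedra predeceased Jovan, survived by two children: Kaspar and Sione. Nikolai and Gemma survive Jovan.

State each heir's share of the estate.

Oona first takes $30,000, leaving a balance of $1,980,000. Oona then takes one-fifth of the balance ($396,000), for a total of $426,000. The remaining $1,584,000 passes to the descendants.
The descendants' portion ($1,584,000) is divided into 3 shares of $528,000: Nikolai and Gemma each take $528,000; Phaedra's $528,000 share passes to Phaedra's issue.
Phaedra's share ($528,000) is divided into 2 shares of $264,000: Kaspar and Sione each take $264,000.

Oona: $426,000; Nikolai: $528,000; Kaspar: $264,000; Sione: $264,000; Gemma: $528,000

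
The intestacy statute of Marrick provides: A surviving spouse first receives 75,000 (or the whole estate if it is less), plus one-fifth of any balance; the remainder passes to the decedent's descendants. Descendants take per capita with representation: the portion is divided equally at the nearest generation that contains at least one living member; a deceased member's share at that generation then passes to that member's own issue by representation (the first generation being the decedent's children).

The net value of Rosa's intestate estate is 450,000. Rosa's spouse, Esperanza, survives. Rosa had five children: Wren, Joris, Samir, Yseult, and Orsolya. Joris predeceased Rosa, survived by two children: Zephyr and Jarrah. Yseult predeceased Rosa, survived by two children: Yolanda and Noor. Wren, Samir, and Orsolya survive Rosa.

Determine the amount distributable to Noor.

Noor receives 30,000.

Esperanza first takes 75,000, leaving a balance of 375,000. Esperanza then takes one-fifth of the balance (75,000), for a total of 150,000. The remaining 300,000 passes to the descendants.
The descendants' portion (300,000) is divided into 5 shares of 60,000: Wren, Samir, and Orsolya each take 60,000; Joris's 60,000 share passes to Joris's issue; Yseult's 60,000 share passes to Yseult's issue.
Joris's share (60,000) is divided into 2 shares of 30,000: Zephyr and Jarrah each take 30,000.
Yseult's share (60,000) is divided into 2 shares of 30,000: Yolanda and Noor each take 30,000.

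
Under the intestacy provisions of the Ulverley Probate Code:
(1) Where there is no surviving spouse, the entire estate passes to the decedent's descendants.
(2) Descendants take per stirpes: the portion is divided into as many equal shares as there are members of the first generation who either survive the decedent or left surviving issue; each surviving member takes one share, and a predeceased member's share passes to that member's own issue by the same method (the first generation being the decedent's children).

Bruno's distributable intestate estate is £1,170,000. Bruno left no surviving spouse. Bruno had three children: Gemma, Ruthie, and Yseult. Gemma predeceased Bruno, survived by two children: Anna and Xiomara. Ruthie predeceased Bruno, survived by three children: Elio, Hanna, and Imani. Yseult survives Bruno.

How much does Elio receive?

Elio receives £130,000.

The entire £1,170,000 passes to the descendants.
That amount (£1,170,000) is divided into 3 shares of £390,000: Yseult takes £390,000; Gemma's £390,000 share passes to Gemma's issue; Ruthie's £390,000 share passes to Ruthie's issue.
Gemma's share (£390,000) is divided into 2 shares of £195,000: Anna and Xiomara each take £195,000.
Ruthie's share (£390,000) is divided into 3 shares of £130,000: Elio, Hanna, and Imani each take £130,000.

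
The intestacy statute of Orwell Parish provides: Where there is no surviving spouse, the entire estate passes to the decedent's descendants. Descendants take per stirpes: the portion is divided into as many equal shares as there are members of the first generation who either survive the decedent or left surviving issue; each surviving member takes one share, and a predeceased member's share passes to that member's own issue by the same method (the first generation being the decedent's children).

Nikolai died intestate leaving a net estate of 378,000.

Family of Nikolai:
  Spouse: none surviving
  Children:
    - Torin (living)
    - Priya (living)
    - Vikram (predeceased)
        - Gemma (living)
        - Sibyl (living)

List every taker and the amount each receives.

The entire 378,000 passes to the descendants.
That amount (378,000) is divided into 3 shares of 126,000: Torin and Priya each take 126,000; Vikram's 126,000 share passes to Vikram's issue.
Vikram's share (126,000) is divided into 2 shares of 63,000: Gemma and Sibyl each take 63,000.

Torin: 126,000; Priya: 126,000; Gemma: 63,000; Sibyl: 63,000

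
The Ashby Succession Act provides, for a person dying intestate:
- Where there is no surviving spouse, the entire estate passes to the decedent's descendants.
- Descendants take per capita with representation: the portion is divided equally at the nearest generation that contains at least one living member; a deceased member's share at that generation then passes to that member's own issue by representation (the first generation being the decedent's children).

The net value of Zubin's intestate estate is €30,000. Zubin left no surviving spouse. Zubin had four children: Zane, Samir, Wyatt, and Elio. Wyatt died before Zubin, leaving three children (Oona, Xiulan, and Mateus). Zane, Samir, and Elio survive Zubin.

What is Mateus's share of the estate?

Mateus receives €2,500.

The entire €30,000 passes to the descendants.
That amount (€30,000) is divided into 4 shares of €7,500: Zane, Samir, and Elio each take €7,500; Wyatt's €7,500 share passes to Wyatt's issue.
Wyatt's share (€7,500) is divided into 3 shares of €2,500: Oona, Xiulan, and Mateus each take €2,500.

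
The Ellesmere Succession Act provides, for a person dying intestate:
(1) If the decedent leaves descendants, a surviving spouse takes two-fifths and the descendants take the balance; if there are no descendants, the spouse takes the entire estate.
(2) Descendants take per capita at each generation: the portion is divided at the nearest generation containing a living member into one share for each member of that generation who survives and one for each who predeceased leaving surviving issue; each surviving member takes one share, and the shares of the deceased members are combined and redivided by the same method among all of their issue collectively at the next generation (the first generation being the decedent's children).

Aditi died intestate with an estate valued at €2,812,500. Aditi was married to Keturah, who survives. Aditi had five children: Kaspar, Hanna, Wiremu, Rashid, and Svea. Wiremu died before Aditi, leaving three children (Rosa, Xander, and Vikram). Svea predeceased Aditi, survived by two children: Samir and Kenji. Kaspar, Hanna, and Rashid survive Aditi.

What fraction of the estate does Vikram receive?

Keturah takes two-fifths of €2,812,500 = €1,125,000. The remaining €1,687,500 passes to the descendants.
The descendants' portion (€1,687,500) is divided at the children's generation into 5 shares of €337,500. Kaspar, Hanna, and Rashid each take €337,500. The 2 shares of the deceased (Wiremu and Svea) are combined into a pool of €675,000.
That pool (€675,000) is divided at the grandchildren's generation equally among Rosa, Xander, Vikram, Samir, and Kenji: €135,000 each.

Vikram receives 6/125 of the estate.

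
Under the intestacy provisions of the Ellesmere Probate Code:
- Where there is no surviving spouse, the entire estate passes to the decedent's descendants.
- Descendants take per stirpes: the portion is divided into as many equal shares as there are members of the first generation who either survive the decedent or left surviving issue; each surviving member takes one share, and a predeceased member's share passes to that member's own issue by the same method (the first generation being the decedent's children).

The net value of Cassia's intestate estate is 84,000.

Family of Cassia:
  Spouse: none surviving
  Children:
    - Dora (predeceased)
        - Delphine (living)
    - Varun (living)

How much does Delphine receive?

Delphine receives 42,000.

The entire 84,000 passes to the descendants.
That amount (84,000) is divided into 2 shares of 42,000: Varun takes 42,000; Dora's 42,000 share passes to Dora's issue.
Dora's share (42,000) passes entirely to Delphine.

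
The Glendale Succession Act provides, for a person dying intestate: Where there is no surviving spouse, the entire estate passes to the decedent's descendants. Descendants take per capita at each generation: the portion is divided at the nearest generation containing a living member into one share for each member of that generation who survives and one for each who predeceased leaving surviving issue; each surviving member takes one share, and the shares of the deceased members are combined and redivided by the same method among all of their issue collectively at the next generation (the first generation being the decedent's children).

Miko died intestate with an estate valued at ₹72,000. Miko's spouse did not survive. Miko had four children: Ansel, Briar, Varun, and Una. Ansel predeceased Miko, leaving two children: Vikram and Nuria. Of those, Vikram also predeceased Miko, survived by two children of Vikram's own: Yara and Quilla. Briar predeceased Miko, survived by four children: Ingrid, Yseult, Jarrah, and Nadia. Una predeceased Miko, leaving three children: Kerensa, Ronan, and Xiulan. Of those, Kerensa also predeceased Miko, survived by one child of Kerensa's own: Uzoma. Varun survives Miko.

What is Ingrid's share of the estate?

The entire ₹72,000 passes to the descendants.
That amount (₹72,000) is divided at the children's generation into 4 shares of ₹18,000. Varun takes ₹18,000. The 3 shares of the deceased (Ansel, Briar, and Una) are combined into a pool of ₹54,000.
That pool (₹54,000) is divided at the grandchildren's generation into 9 shares of ₹6,000. Nuria, Ingrid, Yseult, Jarrah, Nadia, Ronan, and Xiulan each take ₹6,000. The 2 shares of the deceased (Vikram and Kerensa) are combined into a pool of ₹12,000.
That pool (₹12,000) is divided at the great-grandchildren's generation equally among Yara, Quilla, and Uzoma: ₹4,000 each.

Ingrid receives ₹6,000.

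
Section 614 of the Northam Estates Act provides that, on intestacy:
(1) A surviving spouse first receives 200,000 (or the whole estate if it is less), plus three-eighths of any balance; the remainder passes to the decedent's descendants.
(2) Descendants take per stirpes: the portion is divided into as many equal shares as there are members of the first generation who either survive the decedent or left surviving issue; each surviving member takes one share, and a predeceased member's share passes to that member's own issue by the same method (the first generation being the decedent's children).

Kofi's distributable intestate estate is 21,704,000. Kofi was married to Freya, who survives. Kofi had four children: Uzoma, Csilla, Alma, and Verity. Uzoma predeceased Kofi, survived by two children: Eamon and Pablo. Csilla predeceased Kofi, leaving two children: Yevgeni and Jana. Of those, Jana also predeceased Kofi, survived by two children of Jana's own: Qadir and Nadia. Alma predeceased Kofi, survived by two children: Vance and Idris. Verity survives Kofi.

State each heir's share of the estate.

Freya: 8,264,000; Eamon: 1,680,000; Pablo: 1,680,000; Yevgeni: 1,680,000; Qadir: 840,000; Nadia: 840,000; Vance: 1,680,000; Idris: 1,680,000; Verity: 3,360,000

Freya first takes 200,000, leaving a balance of 21,504,000. Freya then takes three-eighths of the balance (8,064,000), for a total of 8,264,000. The remaining 13,440,000 passes to the descendants.
The descendants' portion (13,440,000) is divided into 4 shares of 3,360,000: Verity takes 3,360,000; Uzoma's 3,360,000 share passes to Uzoma's issue; Csilla's 3,360,000 share passes to Csilla's issue; Alma's 3,360,000 share passes to Alma's issue.
Uzoma's share (3,360,000) is divided into 2 shares of 1,680,000: Eamon and Pablo each take 1,680,000.
Csilla's share (3,360,000) is divided into 2 shares of 1,680,000: Yevgeni takes 1,680,000; Jana's 1,680,000 share passes to Jana's issue.
Jana's share (1,680,000) is divided into 2 shares of 840,000: Qadir and Nadia each take 840,000.
Alma's share (3,360,000) is divided into 2 shares of 1,680,000: Vance and Idris each take 1,680,000.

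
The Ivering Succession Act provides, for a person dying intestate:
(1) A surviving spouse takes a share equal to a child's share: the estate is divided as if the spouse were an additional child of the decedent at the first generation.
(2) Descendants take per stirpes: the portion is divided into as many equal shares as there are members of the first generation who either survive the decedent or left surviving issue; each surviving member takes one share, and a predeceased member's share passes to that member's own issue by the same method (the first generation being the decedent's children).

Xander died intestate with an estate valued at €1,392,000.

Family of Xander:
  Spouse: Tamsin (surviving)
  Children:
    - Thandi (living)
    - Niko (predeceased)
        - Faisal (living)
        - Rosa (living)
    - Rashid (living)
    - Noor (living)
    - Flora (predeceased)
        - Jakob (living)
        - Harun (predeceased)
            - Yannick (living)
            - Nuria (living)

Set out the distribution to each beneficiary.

The spouse counts as an additional share at the children's level, so there are 6 primary shares of €232,000. Tamsin takes one such share (€232,000).
The children's combined portion (€1,160,000) is divided into 5 shares of €232,000: Thandi, Rashid, and Noor each take €232,000; Niko's €232,000 share passes to Niko's issue; Flora's €232,000 share passes to Flora's issue.
Niko's share (€232,000) is divided into 2 shares of €116,000: Faisal and Rosa each take €116,000.
Flora's share (€232,000) is divided into 2 shares of €116,000: Jakob takes €116,000; Harun's €116,000 share passes to Harun's issue.
Harun's share (€116,000) is divided into 2 shares of €58,000: Yannick and Nuria each take €58,000.

Tamsin: €232,000; Thandi: €232,000; Faisal: €116,000; Rosa: €116,000; Rashid: €232,000; Noor: €232,000; Jakob: €116,000; Yannick: €58,000; Nuria: €58,000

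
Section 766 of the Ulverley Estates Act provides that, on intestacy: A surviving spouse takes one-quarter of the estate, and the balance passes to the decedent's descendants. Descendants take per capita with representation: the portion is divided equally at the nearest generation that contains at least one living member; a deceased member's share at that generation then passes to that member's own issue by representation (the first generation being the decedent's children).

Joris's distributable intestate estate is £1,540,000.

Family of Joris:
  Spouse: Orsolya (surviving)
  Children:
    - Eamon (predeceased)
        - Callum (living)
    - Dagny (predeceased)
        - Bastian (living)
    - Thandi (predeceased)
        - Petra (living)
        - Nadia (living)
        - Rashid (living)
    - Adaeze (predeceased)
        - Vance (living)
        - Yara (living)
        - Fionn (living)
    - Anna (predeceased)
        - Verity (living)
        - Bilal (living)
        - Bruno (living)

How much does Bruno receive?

Bruno receives £105,000.

Orsolya takes one-quarter of £1,540,000 = £385,000. The remaining £1,155,000 passes to the descendants.
No child survives, so the initial division is made at the grandchildren's generation.
The descendants' portion (£1,155,000) is divided into 11 shares of £105,000: Callum, Bastian, Petra, Nadia, Rashid, Vance, Yara, Fionn, Verity, Bilal, and Bruno each take £105,000.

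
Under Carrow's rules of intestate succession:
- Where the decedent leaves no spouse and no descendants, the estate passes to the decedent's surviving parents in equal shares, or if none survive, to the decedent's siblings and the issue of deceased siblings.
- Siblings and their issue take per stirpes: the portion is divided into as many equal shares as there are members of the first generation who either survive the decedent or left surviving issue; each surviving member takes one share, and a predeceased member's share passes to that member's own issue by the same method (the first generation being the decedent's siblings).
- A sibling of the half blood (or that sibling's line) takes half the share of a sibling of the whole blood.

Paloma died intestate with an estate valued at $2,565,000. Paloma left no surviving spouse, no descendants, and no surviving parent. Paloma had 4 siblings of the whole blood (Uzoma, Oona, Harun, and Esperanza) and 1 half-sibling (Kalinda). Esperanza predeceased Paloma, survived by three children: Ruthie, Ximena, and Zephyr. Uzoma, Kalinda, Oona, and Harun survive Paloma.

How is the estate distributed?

Uzoma: $570,000; Kalinda: $285,000; Oona: $570,000; Harun: $570,000; Ruthie: $190,000; Ximena: $190,000; Zephyr: $190,000

The entire $2,565,000 passes to the siblings and their issue.
Counting each half-blood sibling's line as half a unit, there are 9/2 units in $2,565,000, so one unit is $570,000. Whole-blood lines (Uzoma, Oona, Harun, and Esperanza) take $570,000 each; half-blood lines (Kalinda) take $285,000 each.
Esperanza's share ($570,000) is divided into 3 shares of $190,000: Ruthie, Ximena, and Zephyr each take $190,000.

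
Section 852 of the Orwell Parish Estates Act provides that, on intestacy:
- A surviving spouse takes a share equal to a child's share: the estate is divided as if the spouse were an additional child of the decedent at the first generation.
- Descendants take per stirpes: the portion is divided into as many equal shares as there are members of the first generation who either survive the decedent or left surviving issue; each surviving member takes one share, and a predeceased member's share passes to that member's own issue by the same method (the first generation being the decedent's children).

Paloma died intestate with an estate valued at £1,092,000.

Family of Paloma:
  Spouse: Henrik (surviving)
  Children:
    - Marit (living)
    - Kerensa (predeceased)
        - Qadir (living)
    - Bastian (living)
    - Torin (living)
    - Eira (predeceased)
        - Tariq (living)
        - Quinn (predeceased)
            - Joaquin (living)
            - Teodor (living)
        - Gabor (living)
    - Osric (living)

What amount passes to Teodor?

Teodor receives £26,000.

The spouse counts as an additional share at the children's level, so there are 7 primary shares of £156,000. Henrik takes one such share (£156,000).
The children's combined portion (£936,000) is divided into 6 shares of £156,000: Marit, Bastian, Torin, and Osric each take £156,000; Kerensa's £156,000 share passes to Kerensa's issue; Eira's £156,000 share passes to Eira's issue.
Kerensa's share (£156,000) passes entirely to Qadir.
Eira's share (£156,000) is divided into 3 shares of £52,000: Tariq and Gabor each take £52,000; Quinn's £52,000 share passes to Quinn's issue.
Quinn's share (£52,000) is divided into 2 shares of £26,000: Joaquin and Teodor each take £26,000.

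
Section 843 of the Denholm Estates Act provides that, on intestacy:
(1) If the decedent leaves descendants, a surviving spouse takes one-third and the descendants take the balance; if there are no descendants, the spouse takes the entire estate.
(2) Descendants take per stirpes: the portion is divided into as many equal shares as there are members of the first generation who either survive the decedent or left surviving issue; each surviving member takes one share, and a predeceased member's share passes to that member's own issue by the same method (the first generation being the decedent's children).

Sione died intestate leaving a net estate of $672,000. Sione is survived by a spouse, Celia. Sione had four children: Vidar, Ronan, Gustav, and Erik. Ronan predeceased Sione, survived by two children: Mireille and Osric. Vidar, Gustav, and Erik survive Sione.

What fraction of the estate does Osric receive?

Osric receives 1/12 of the estate.

Celia takes one-third of $672,000 = $224,000. The remaining $448,000 passes to the descendants.
The descendants' portion ($448,000) is divided into 4 shares of $112,000: Vidar, Gustav, and Erik each take $112,000; Ronan's $112,000 share passes to Ronan's issue.
Ronan's share ($112,000) is divided into 2 shares of $56,000: Mireille and Osric each take $56,000.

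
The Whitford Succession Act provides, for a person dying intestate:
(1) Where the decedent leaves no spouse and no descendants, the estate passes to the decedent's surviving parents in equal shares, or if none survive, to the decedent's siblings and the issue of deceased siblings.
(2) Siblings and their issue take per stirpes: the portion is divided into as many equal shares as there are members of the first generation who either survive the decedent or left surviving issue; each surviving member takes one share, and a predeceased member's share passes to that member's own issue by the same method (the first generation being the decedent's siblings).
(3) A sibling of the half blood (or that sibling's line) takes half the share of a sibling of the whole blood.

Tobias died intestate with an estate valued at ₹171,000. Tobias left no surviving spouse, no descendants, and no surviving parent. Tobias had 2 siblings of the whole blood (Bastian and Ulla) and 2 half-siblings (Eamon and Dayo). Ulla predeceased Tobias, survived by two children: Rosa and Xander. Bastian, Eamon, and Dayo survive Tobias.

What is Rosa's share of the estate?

The entire ₹171,000 passes to the siblings and their issue.
Counting each half-blood sibling's line as half a unit, there are 3 units in ₹171,000, so one unit is ₹57,000. Whole-blood lines (Bastian and Ulla) take ₹57,000 each; half-blood lines (Eamon and Dayo) take ₹28,500 each.
Ulla's share (₹57,000) is divided into 2 shares of ₹28,500: Rosa and Xander each take ₹28,500.

Rosa receives ₹28,500.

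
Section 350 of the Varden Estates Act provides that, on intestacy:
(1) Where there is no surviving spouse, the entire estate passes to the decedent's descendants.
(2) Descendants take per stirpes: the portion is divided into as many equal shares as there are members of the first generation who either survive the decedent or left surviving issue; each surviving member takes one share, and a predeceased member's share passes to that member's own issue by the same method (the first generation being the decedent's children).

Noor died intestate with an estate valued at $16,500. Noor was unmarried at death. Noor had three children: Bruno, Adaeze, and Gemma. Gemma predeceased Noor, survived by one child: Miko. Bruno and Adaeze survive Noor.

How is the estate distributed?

Bruno: $5,500; Adaeze: $5,500; Miko: $5,500

The entire $16,500 passes to the descendants.
That amount ($16,500) is divided into 3 shares of $5,500: Bruno and Adaeze each take $5,500; Gemma's $5,500 share passes to Gemma's issue.
Gemma's share ($5,500) passes entirely to Miko.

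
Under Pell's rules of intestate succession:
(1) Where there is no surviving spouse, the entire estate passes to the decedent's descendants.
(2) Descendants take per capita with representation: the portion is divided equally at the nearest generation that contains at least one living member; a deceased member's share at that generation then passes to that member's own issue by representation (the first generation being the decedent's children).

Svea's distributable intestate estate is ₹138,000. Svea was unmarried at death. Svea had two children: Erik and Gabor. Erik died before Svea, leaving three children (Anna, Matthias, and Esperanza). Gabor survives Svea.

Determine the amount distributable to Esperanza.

Esperanza receives ₹23,000.

The entire ₹138,000 passes to the descendants.
That amount (₹138,000) is divided into 2 shares of ₹69,000: Gabor takes ₹69,000; Erik's ₹69,000 share passes to Erik's issue.
Erik's share (₹69,000) is divided into 3 shares of ₹23,000: Anna, Matthias, and Esperanza each take ₹23,000.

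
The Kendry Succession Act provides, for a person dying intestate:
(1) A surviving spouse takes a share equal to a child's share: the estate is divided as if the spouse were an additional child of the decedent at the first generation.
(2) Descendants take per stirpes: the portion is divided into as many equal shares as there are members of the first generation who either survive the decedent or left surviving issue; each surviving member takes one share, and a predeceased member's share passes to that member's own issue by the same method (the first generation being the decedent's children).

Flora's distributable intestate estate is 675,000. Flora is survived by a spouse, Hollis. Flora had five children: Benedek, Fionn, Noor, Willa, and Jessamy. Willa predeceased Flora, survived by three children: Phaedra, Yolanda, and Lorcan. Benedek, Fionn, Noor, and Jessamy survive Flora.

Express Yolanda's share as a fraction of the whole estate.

The spouse counts as an additional share at the children's level, so there are 6 primary shares of 112,500. Hollis takes one such share (112,500).
The children's combined portion (562,500) is divided into 5 shares of 112,500: Benedek, Fionn, Noor, and Jessamy each take 112,500; Willa's 112,500 share passes to Willa's issue.
Willa's share (112,500) is divided into 3 shares of 37,500: Phaedra, Yolanda, and Lorcan each take 37,500.

Yolanda receives 1/18 of the estate.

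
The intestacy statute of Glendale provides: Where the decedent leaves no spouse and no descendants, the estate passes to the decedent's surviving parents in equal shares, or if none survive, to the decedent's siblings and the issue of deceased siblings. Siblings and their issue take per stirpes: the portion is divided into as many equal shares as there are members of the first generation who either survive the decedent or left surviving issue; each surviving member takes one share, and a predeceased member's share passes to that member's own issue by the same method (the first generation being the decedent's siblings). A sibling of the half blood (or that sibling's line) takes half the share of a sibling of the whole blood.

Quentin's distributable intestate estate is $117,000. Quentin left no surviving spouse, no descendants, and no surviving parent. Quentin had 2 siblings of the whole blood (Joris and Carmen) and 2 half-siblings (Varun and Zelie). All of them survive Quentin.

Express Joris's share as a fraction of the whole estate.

Joris receives 1/3 of the estate.

The entire $117,000 passes to the siblings and their issue.
Counting each half-blood sibling's line as half a unit, there are 3 units in $117,000, so one unit is $39,000. Whole-blood lines (Joris and Carmen) take $39,000 each; half-blood lines (Varun and Zelie) take $19,500 each.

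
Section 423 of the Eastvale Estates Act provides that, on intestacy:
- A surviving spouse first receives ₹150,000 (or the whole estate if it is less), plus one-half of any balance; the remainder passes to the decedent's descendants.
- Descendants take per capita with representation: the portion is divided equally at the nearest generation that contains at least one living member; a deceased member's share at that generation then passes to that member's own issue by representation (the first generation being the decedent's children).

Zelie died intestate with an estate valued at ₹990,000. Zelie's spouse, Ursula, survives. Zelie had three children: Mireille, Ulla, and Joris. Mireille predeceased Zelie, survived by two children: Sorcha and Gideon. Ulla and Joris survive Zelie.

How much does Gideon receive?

Ursula first takes ₹150,000, leaving a balance of ₹840,000. Ursula then takes one-half of the balance (₹420,000), for a total of ₹570,000. The remaining ₹420,000 passes to the descendants.
The descendants' portion (₹420,000) is divided into 3 shares of ₹140,000: Ulla and Joris each take ₹140,000; Mireille's ₹140,000 share passes to Mireille's issue.
Mireille's share (₹140,000) is divided into 2 shares of ₹70,000: Sorcha and Gideon each take ₹70,000.

Gideon receives ₹70,000.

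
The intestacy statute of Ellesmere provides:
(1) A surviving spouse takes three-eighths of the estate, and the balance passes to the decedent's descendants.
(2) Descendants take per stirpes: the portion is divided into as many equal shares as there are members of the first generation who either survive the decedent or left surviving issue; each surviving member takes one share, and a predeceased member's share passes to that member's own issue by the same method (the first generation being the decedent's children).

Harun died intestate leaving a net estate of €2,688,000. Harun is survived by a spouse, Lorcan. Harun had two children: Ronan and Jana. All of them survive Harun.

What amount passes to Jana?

Lorcan takes three-eighths of €2,688,000 = €1,008,000. The remaining €1,680,000 passes to the descendants.
The descendants' portion (€1,680,000) is divided into 2 shares of €840,000: Ronan and Jana each take €840,000.

Jana receives €840,000.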